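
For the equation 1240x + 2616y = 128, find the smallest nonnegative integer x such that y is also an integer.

gcd(2616, 1240):
  2616 = 2×1240 + 136
  1240 = 9×136 + 16
  136 = 8×16 + 8
  16 = 2×8
so gcd(2616, 1240) = 8.
8 divides 128, so solutions exist.
Back-substitute for Bézout coefficients:
  8 = 136 - 8×16
  ... = 1240×(-154) + 2616×(73)
Scale by 128/8 = 16: (x₀, y₀) = (-2464, 1168).
General solution: x = -2464 + 327t, y = 1168 - 155t for integer t.
x ≥ 0: smallest is -2464 mod 327 = 152 (at t = 8), with y = -72.

152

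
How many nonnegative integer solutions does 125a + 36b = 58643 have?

13

gcd(125, 36):
  125 = 3·36 + 17
  36 = 2·17 + 2
  17 = 8·2 + 1
  2 = 2·1
so gcd(125, 36) = 1.
Back-substitute for Bézout coefficients:
  1 = 17 - 8·2
  ... = 125·(17) + 36·(-59)
Scale by 58643: one solution is (996931, -3459937). Reduce a mod 36: (19, 1563).
General: a = 19 + 36t, b = 1563 - 125t.
a ≥ 0 ⇒ t ≥ 0; b ≥ 0 ⇒ t ≤ 12. So t ∈ [0, 12]: 13 solutions.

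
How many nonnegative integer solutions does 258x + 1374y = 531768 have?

9

gcd(1374, 258) = 6.
By Bézout, 258·(16) + 1374·(-3) = 6.
One solution: (80, 372).
General: x = 80 + 229t, y = 372 - 43t.
x ≥ 0 ⇒ t ≥ 0; y ≥ 0 ⇒ t ≤ 8. So t ∈ [0, 8]: 9 solutions.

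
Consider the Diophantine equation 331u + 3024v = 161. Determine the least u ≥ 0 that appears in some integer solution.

gcd(3024, 331) = 1  (3024 = 9·331 + 45, 331 = 7·45 + 16, 45 = 2·16 + 13, 16 = 1·13 + 3, 13 = 4·3 + 1, 3 = 3·1).
1 divides 161, so solutions exist.
Back-substituting, 331·(-941) + 3024·(103) = 1.
Scale by 161/1 = 161: (u₀, v₀) = (-151501, 16583).
General solution: u = -151501 + 3024t, v = 16583 - 331t for integer t.
u ≥ 0: smallest is -151501 mod 3024 = 2723 (at t = 51), with v = -298.

2723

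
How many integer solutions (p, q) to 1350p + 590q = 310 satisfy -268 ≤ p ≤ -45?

gcd(1350, 590) = 10  (1350 = 2*590 + 170, 590 = 3*170 + 80, 170 = 2*80 + 10, 80 = 8*10).
Back-substituting, 1350*(7) + 590*(-16) = 10.
Scale by 31: particular solution (217, -496); reduce p mod 59: (40, -91).
General solution: p = 40 + 59t, q = -91 - 135t for integer t.
-268 ≤ 40 + 59t ≤ -45 gives t ∈ [-5, -2], which is 4 values.

4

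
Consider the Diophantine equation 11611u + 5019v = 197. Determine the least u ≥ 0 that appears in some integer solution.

gcd(11611, 5019):
  11611 = 2*5019 + 1573
  5019 = 3*1573 + 300
  1573 = 5*300 + 73
  300 = 4*73 + 8
  73 = 9*8 + 1
  8 = 8*1
so gcd(11611, 5019) = 1.
1 divides 197, so solutions exist.
Back-substitute for Bézout coefficients:
  1 = 73 - 9*8
  ... = 11611*(619) + 5019*(-1432)
Scale by 197/1 = 197: (u₀, v₀) = (121943, -282104).
General solution: u = 121943 + 5019t, v = -282104 - 11611t for integer t.
u ≥ 0: smallest is 121943 mod 5019 = 1487 (at t = -24), with v = -3440.

1487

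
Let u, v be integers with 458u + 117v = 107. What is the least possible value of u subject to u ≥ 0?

1

gcd(458, 117):
  458 = 3·117 + 107
  117 = 1·107 + 10
  107 = 10·10 + 7
  10 = 1·7 + 3
  7 = 2·3 + 1
  3 = 3·1
so gcd(458, 117) = 1.
1 divides 107, so solutions exist.
Back-substitute for Bézout coefficients:
  1 = 7 - 2·3
  ... = 458·(35) + 117·(-137)
Scale by 107/1 = 107: (u₀, v₀) = (3745, -14659).
General solution: u = 3745 + 117t, v = -14659 - 458t for integer t.
u ≥ 0: smallest is 3745 mod 117 = 1 (at t = -32), with v = -3.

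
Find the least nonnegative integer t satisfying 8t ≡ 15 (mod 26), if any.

gcd(26, 8) = 2.
2 does not divide 15, so the congruence has no solution.

no solution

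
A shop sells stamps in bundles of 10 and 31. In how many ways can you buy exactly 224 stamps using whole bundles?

1

Need nonnegative integers with 10j + 31k = 224.
gcd(10, 31) = 1, and 10·(-3) + 31·(1) = 1.
So (j₀, k₀) = (-672, 224); general j = -672 + 31t, k = 224 - 10t.
j ≥ 0 ⇒ t ≥ 22; k ≥ 0 ⇒ t ≤ 22. That's 1 value of t.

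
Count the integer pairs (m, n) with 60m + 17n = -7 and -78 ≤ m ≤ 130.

gcd(60, 17):
  60 = 3*17 + 9
  17 = 1*9 + 8
  9 = 1*8 + 1
  8 = 8*1
so gcd(60, 17) = 1.
Back-substitute for Bézout coefficients:
  1 = 9 - 1*8
  ... = 60*(2) + 17*(-7)
Scale by -7: particular solution (-14, 49); reduce m mod 17: (3, -11).
General solution: m = 3 + 17t, n = -11 - 60t for integer t.
-78 ≤ 3 + 17t ≤ 130 gives t ∈ [-4, 7], which is 12 values.

12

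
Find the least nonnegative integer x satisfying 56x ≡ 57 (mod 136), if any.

no solution

gcd(136, 56) = 8.
8 does not divide 57, so the congruence has no solution.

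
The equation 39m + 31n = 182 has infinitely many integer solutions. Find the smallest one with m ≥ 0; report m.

15

gcd(39, 31) = 1  (39 = 1*31 + 8, 31 = 3*8 + 7, 8 = 1*7 + 1, 7 = 7*1).
1 divides 182, so solutions exist.
Back-substituting, 39*(4) + 31*(-5) = 1.
Scale by 182/1 = 182: (m₀, n₀) = (728, -910).
General solution: m = 728 + 31t, n = -910 - 39t for integer t.
m ≥ 0: smallest is 728 mod 31 = 15 (at t = -23), with n = -13.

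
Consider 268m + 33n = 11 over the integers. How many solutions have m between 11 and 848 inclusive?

gcd(268, 33) = 1  (268 = 8×33 + 4, 33 = 8×4 + 1, 4 = 4×1).
Back-substituting, 268×(-8) + 33×(65) = 1.
Scale by 11: particular solution (-88, 715); reduce m mod 33: (11, -89).
General solution: m = 11 + 33t, n = -89 - 268t for integer t.
11 ≤ 11 + 33t ≤ 848 gives t ∈ [0, 25], which is 26 values.

26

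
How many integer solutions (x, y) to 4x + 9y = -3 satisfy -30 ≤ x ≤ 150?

gcd(9, 4):
  9 = 2*4 + 1
  4 = 4*1
so gcd(9, 4) = 1.
Back-substitute for Bézout coefficients:
  1 = 9 - 2*4
  ... = 4*(-2) + 9*(1)
Scale by -3: particular solution (6, -3); reduce x mod 9: (6, -3).
General solution: x = 6 + 9t, y = -3 - 4t for integer t.
-30 ≤ 6 + 9t ≤ 150 gives t ∈ [-4, 16], which is 21 values.

21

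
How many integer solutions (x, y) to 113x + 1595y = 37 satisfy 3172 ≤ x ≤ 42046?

gcd(1595, 113) = 1  (1595 = 14*113 + 13, 113 = 8*13 + 9, 13 = 1*9 + 4, 9 = 2*4 + 1, 4 = 4*1).
Back-substituting, 113*(367) + 1595*(-26) = 1.
Scale by 37: particular solution (13579, -962); reduce x mod 1595: (819, -58).
General solution: x = 819 + 1595t, y = -58 - 113t for integer t.
3172 ≤ 819 + 1595t ≤ 42046 gives t ∈ [2, 25], which is 24 values.

24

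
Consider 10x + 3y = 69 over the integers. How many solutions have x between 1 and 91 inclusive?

gcd(10, 3) = 1  (10 = 3·3 + 1, 3 = 3·1).
Back-substituting, 10·(1) + 3·(-3) = 1.
Scale by 69: particular solution (69, -207); reduce x mod 3: (0, 23).
General solution: x = 0 + 3t, y = 23 - 10t for integer t.
1 ≤ 0 + 3t ≤ 91 gives t ∈ [1, 30], which is 30 values.

30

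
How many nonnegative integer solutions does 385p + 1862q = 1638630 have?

gcd(1862, 385):
  1862 = 4×385 + 322
  385 = 1×322 + 63
  322 = 5×63 + 7
  63 = 9×7
so gcd(1862, 385) = 7.
Back-substitute for Bézout coefficients:
  7 = 322 - 5×63
  ... = 385×(-29) + 1862×(6)
Scale by 234090: one solution is (-6788610, 1404540). Reduce p mod 266: (242, 830).
General: p = 242 + 266t, q = 830 - 55t.
p ≥ 0 ⇒ t ≥ 0; q ≥ 0 ⇒ t ≤ 15. So t ∈ [0, 15]: 16 solutions.

16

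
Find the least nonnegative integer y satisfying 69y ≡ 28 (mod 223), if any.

gcd(223, 69) = 1.
1 divides 28, so solutions exist.
By Bézout, 69×(-42) + 223×(13) = 1.
So 69×(-42) ≡ 1 (mod 223); multiply by 28: y ≡ -1176 (mod 223).
Smallest nonnegative: y = -1176 mod 223 = 162.

162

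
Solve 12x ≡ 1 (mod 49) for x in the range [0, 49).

gcd(49, 12) = 1.
By Bézout, 12*(-4) + 49*(1) = 1.
So 12*-4 ≡ 1 (mod 49), and -4 mod 49 = 45.

45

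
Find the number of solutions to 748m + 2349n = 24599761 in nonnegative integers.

gcd(2349, 748):
  2349 = 3×748 + 105
  748 = 7×105 + 13
  105 = 8×13 + 1
  13 = 13×1
so gcd(2349, 748) = 1.
Back-substitute for Bézout coefficients:
  1 = 105 - 8×13
  ... = 748×(-179) + 2349×(57)
Scale by 24599761: one solution is (-4403357219, 1402186377). Reduce m mod 2349: (664, 10261).
General: m = 664 + 2349t, n = 10261 - 748t.
m ≥ 0 ⇒ t ≥ 0; n ≥ 0 ⇒ t ≤ 13. So t ∈ [0, 13]: 14 solutions.

14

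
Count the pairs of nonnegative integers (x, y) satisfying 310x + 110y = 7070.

gcd(310, 110):
  310 = 2×110 + 90
  110 = 1×90 + 20
  90 = 4×20 + 10
  20 = 2×10
so gcd(310, 110) = 10.
Back-substitute for Bézout coefficients:
  10 = 90 - 4×20
  ... = 310×(5) + 110×(-14)
Scale by 707: one solution is (3535, -9898). Reduce x mod 11: (4, 53).
General: x = 4 + 11t, y = 53 - 31t.
x ≥ 0 ⇒ t ≥ 0; y ≥ 0 ⇒ t ≤ 1. So t ∈ [0, 1]: 2 solutions.

2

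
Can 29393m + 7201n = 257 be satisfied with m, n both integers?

no

gcd(29393, 7201) = 19  (29393 = 4×7201 + 589, 7201 = 12×589 + 133, 589 = 4×133 + 57, 133 = 2×57 + 19, 57 = 3×19).
19 does not divide 257 (remainder 10), so no integer solutions.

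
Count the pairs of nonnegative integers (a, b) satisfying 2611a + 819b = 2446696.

gcd(2611, 819) = 7.
By Bézout, 2611×(16) + 819×(-51) = 7.
One solution: (82, 2726).
General: a = 82 + 117t, b = 2726 - 373t.
a ≥ 0 ⇒ t ≥ 0; b ≥ 0 ⇒ t ≤ 7. So t ∈ [0, 7]: 8 solutions.

8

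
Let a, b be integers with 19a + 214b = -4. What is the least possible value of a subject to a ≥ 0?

gcd(214, 19):
  214 = 11*19 + 5
  19 = 3*5 + 4
  5 = 1*4 + 1
  4 = 4*1
so gcd(214, 19) = 1.
1 divides -4, so solutions exist.
Back-substitute for Bézout coefficients:
  1 = 5 - 1*4
  ... = 19*(-45) + 214*(4)
Scale by -4/1 = -4: (a₀, b₀) = (180, -16).
General solution: a = 180 + 214t, b = -16 - 19t for integer t.
a ≥ 0: smallest is 180 mod 214 = 180 (at t = 0), with b = -16.

180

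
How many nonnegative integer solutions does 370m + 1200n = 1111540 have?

25

gcd(1200, 370) = 10  (1200 = 3*370 + 90, 370 = 4*90 + 10, 90 = 9*10).
Back-substituting, 370*(13) + 1200*(-4) = 10.
Scale by 111154: one solution is (1445002, -444616). Reduce m mod 120: (82, 901).
General: m = 82 + 120t, n = 901 - 37t.
m ≥ 0 ⇒ t ≥ 0; n ≥ 0 ⇒ t ≤ 24. So t ∈ [0, 24]: 25 solutions.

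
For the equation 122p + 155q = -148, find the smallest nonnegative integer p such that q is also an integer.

136

gcd(155, 122) = 1.
1 divides -148, so solutions exist.
By Bézout, 122*(-47) + 155*(37) = 1.
Scale by -148/1 = -148: (p₀, q₀) = (6956, -5476).
General solution: p = 6956 + 155t, q = -5476 - 122t for integer t.
p ≥ 0: smallest is 6956 mod 155 = 136 (at t = -44), with q = -108.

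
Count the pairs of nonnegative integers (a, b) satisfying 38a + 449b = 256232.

15

gcd(449, 38) = 1.
By Bézout, 38*(130) + 449*(-11) = 1.
One solution: (197, 554).
General: a = 197 + 449t, b = 554 - 38t.
a ≥ 0 ⇒ t ≥ 0; b ≥ 0 ⇒ t ≤ 14. So t ∈ [0, 14]: 15 solutions.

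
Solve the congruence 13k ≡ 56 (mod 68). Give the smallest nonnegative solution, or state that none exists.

20

gcd(68, 13) = 1  (68 = 5×13 + 3, 13 = 4×3 + 1, 3 = 3×1).
1 divides 56, so solutions exist.
Back-substituting, 13×(21) + 68×(-4) = 1.
So 13×(21) ≡ 1 (mod 68); multiply by 56: k ≡ 1176 (mod 68).
Smallest nonnegative: k = 1176 mod 68 = 20.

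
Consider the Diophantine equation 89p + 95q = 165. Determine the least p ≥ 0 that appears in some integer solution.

gcd(95, 89):
  95 = 1·89 + 6
  89 = 14·6 + 5
  6 = 1·5 + 1
  5 = 5·1
so gcd(95, 89) = 1.
1 divides 165, so solutions exist.
Back-substitute for Bézout coefficients:
  1 = 6 - 1·5
  ... = 89·(-16) + 95·(15)
Scale by 165/1 = 165: (p₀, q₀) = (-2640, 2475).
General solution: p = -2640 + 95t, q = 2475 - 89t for integer t.
p ≥ 0: smallest is -2640 mod 95 = 20 (at t = 28), with q = -17.

20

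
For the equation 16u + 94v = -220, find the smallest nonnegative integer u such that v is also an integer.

gcd(94, 16):
  94 = 5·16 + 14
  16 = 1·14 + 2
  14 = 7·2
so gcd(94, 16) = 2.
2 divides -220, so solutions exist.
Back-substitute for Bézout coefficients:
  2 = 16 - 1·14
  ... = 16·(6) + 94·(-1)
Scale by -220/2 = -110: (u₀, v₀) = (-660, 110).
General solution: u = -660 + 47t, v = 110 - 8t for integer t.
u ≥ 0: smallest is -660 mod 47 = 45 (at t = 15), with v = -10.

45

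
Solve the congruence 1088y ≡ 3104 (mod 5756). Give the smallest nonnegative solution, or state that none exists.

gcd(5756, 1088) = 4  (5756 = 5·1088 + 316, 1088 = 3·316 + 140, 316 = 2·140 + 36, 140 = 3·36 + 32, 36 = 1·32 + 4, 32 = 8·4).
4 divides 3104, so solutions exist.
Back-substituting, 1088·(-164) + 5756·(31) = 4.
So 1088·(-164) ≡ 4 (mod 5756); multiply by 776: y ≡ -127264 (mod 1439).
Smallest nonnegative: y = -127264 mod 1439 = 807.

807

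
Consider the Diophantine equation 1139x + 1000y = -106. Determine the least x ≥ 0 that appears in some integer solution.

546

gcd(1139, 1000):
  1139 = 1×1000 + 139
  1000 = 7×139 + 27
  139 = 5×27 + 4
  27 = 6×4 + 3
  4 = 1×3 + 1
  3 = 3×1
so gcd(1139, 1000) = 1.
1 divides -106, so solutions exist.
Back-substitute for Bézout coefficients:
  1 = 4 - 1×3
  ... = 1139×(259) + 1000×(-295)
Scale by -106/1 = -106: (x₀, y₀) = (-27454, 31270).
General solution: x = -27454 + 1000t, y = 31270 - 1139t for integer t.
x ≥ 0: smallest is -27454 mod 1000 = 546 (at t = 28), with y = -622.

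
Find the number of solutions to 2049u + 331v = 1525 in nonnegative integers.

gcd(2049, 331):
  2049 = 6·331 + 63
  331 = 5·63 + 16
  63 = 3·16 + 15
  16 = 1·15 + 1
  15 = 15·1
so gcd(2049, 331) = 1.
Back-substitute for Bézout coefficients:
  1 = 16 - 1·15
  ... = 2049·(-21) + 331·(130)
Scale by 1525: one solution is (-32025, 198250). Reduce u mod 331: (82, -503).
General: u = 82 + 331t, v = -503 - 2049t.
u ≥ 0 ⇒ t ≥ 0; v ≥ 0 ⇒ t ≤ -1. So t ∈ [0, -1]: 0 solutions.

0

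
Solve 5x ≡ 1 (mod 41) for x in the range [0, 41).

gcd(41, 5):
  41 = 8*5 + 1
  5 = 5*1
so gcd(41, 5) = 1.
Back-substitute for Bézout coefficients:
  1 = 41 - 8*5
  ... = 5*(-8) + 41*(1)
So 5*-8 ≡ 1 (mod 41), and -8 mod 41 = 33.

33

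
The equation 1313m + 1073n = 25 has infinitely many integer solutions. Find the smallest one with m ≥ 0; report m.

246

gcd(1313, 1073) = 1.
1 divides 25, so solutions exist.
By Bézout, 1313·(-76) + 1073·(93) = 1.
Scale by 25/1 = 25: (m₀, n₀) = (-1900, 2325).
General solution: m = -1900 + 1073t, n = 2325 - 1313t for integer t.
m ≥ 0: smallest is -1900 mod 1073 = 246 (at t = 2), with n = -301.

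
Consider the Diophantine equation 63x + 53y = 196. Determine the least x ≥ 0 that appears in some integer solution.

9

gcd(63, 53):
  63 = 1*53 + 10
  53 = 5*10 + 3
  10 = 3*3 + 1
  3 = 3*1
so gcd(63, 53) = 1.
1 divides 196, so solutions exist.
Back-substitute for Bézout coefficients:
  1 = 10 - 3*3
  ... = 63*(16) + 53*(-19)
Scale by 196/1 = 196: (x₀, y₀) = (3136, -3724).
General solution: x = 3136 + 53t, y = -3724 - 63t for integer t.
x ≥ 0: smallest is 3136 mod 53 = 9 (at t = -59), with y = -7.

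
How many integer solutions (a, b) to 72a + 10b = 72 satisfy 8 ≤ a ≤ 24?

gcd(72, 10) = 2  (72 = 7×10 + 2, 10 = 5×2).
Back-substituting, 72×(1) + 10×(-7) = 2.
Scale by 36: particular solution (36, -252); reduce a mod 5: (1, 0).
General solution: a = 1 + 5t, b = 0 - 36t for integer t.
8 ≤ 1 + 5t ≤ 24 gives t ∈ [2, 4], which is 3 values.

3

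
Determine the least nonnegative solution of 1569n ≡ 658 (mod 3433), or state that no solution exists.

77

gcd(3433, 1569) = 1  (3433 = 2*1569 + 295, 1569 = 5*295 + 94, 295 = 3*94 + 13, 94 = 7*13 + 3, 13 = 4*3 + 1, 3 = 3*1).
1 divides 658, so solutions exist.
Back-substituting, 1569*(-1059) + 3433*(484) = 1.
So 1569*(-1059) ≡ 1 (mod 3433); multiply by 658: n ≡ -696822 (mod 3433).
Smallest nonnegative: n = -696822 mod 3433 = 77.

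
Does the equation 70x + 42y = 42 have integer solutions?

yes

gcd(70, 42) = 14  (70 = 1×42 + 28, 42 = 1×28 + 14, 28 = 2×14).
14 divides 42, so integer solutions exist.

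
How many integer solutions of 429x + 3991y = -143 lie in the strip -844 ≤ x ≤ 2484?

11

gcd(3991, 429) = 13  (3991 = 9·429 + 130, 429 = 3·130 + 39, 130 = 3·39 + 13, 39 = 3·13).
Back-substituting, 429·(-93) + 3991·(10) = 13.
Scale by -11: particular solution (1023, -110); reduce x mod 307: (102, -11).
General solution: x = 102 + 307t, y = -11 - 33t for integer t.
-844 ≤ 102 + 307t ≤ 2484 gives t ∈ [-3, 7], which is 11 values.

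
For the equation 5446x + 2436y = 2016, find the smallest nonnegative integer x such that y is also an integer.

gcd(5446, 2436) = 14  (5446 = 2×2436 + 574, 2436 = 4×574 + 140, 574 = 4×140 + 14, 140 = 10×14).
14 divides 2016, so solutions exist.
Back-substituting, 5446×(17) + 2436×(-38) = 14.
Scale by 2016/14 = 144: (x₀, y₀) = (2448, -5472).
General solution: x = 2448 + 174t, y = -5472 - 389t for integer t.
x ≥ 0: smallest is 2448 mod 174 = 12 (at t = -14), with y = -26.

12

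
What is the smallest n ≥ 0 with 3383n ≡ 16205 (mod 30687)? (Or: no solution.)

gcd(30687, 3383):
  30687 = 9·3383 + 240
  3383 = 14·240 + 23
  240 = 10·23 + 10
  23 = 2·10 + 3
  10 = 3·3 + 1
  3 = 3·1
so gcd(30687, 3383) = 1.
1 divides 16205, so solutions exist.
Back-substitute for Bézout coefficients:
  1 = 10 - 3·3
  ... = 3383·(-9334) + 30687·(1029)
So 3383·(-9334) ≡ 1 (mod 30687); multiply by 16205: n ≡ -151257470 (mod 30687).
Smallest nonnegative: n = -151257470 mod 30687 = 29440.

29440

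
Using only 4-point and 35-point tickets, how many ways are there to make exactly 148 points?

Need nonnegative integers with 4j + 35k = 148.
gcd(4, 35) = 1, and 4·(9) + 35·(-1) = 1.
So (j₀, k₀) = (1332, -148); general j = 1332 + 35t, k = -148 - 4t.
j ≥ 0 ⇒ t ≥ -38; k ≥ 0 ⇒ t ≤ -37. That's 2 values of t.

2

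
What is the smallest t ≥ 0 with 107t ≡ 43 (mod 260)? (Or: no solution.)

49

gcd(260, 107):
  260 = 2×107 + 46
  107 = 2×46 + 15
  46 = 3×15 + 1
  15 = 15×1
so gcd(260, 107) = 1.
1 divides 43, so solutions exist.
Back-substitute for Bézout coefficients:
  1 = 46 - 3×15
  ... = 107×(-17) + 260×(7)
So 107×(-17) ≡ 1 (mod 260); multiply by 43: t ≡ -731 (mod 260).
Smallest nonnegative: t = -731 mod 260 = 49.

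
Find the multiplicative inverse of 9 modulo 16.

9

gcd(16, 9) = 1.
By Bézout, 9×(-7) + 16×(4) = 1.
So 9×-7 ≡ 1 (mod 16), and -7 mod 16 = 9.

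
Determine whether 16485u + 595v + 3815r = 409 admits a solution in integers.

gcd(16485, 595) = 35  (16485 = 27*595 + 420, 595 = 1*420 + 175, 420 = 2*175 + 70, 175 = 2*70 + 35, 70 = 2*35).
gcd(35, 3815) = 35.
35 does not divide 409 (remainder 24), so no integer solutions.

no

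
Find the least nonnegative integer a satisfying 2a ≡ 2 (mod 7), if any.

1

gcd(7, 2) = 1  (7 = 3·2 + 1, 2 = 2·1).
1 divides 2, so solutions exist.
Back-substituting, 2·(-3) + 7·(1) = 1.
So 2·(-3) ≡ 1 (mod 7); multiply by 2: a ≡ -6 (mod 7).
Smallest nonnegative: a = -6 mod 7 = 1.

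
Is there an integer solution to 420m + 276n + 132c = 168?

gcd(420, 276) = 12.
gcd(12, 132) = 12.
12 divides 168, so integer solutions exist.

yes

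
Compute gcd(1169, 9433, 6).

gcd(9433, 1169) = 1  (9433 = 8*1169 + 81, 1169 = 14*81 + 35, 81 = 2*35 + 11, 35 = 3*11 + 2, 11 = 5*2 + 1, 2 = 2*1).
gcd(1, 6) = 1.

1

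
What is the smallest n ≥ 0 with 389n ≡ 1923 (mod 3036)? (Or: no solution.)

gcd(3036, 389) = 1  (3036 = 7×389 + 313, 389 = 1×313 + 76, 313 = 4×76 + 9, 76 = 8×9 + 4, 9 = 2×4 + 1, 4 = 4×1).
1 divides 1923, so solutions exist.
Back-substituting, 389×(-679) + 3036×(87) = 1.
So 389×(-679) ≡ 1 (mod 3036); multiply by 1923: n ≡ -1305717 (mod 3036).
Smallest nonnegative: n = -1305717 mod 3036 = 2799.

2799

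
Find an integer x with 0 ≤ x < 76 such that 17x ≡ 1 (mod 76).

9

gcd(76, 17):
  76 = 4×17 + 8
  17 = 2×8 + 1
  8 = 8×1
so gcd(76, 17) = 1.
Back-substitute for Bézout coefficients:
  1 = 17 - 2×8
  ... = 17×(9) + 76×(-2)
So 17×9 ≡ 1 (mod 76), and 9 mod 76 = 9.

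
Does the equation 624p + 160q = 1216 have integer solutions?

yes

gcd(624, 160) = 16.
16 divides 1216, so integer solutions exist.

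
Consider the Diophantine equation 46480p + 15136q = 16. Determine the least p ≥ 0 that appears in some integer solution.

gcd(46480, 15136):
  46480 = 3*15136 + 1072
  15136 = 14*1072 + 128
  1072 = 8*128 + 48
  128 = 2*48 + 32
  48 = 1*32 + 16
  32 = 2*16
so gcd(46480, 15136) = 16.
16 divides 16, so solutions exist.
Back-substitute for Bézout coefficients:
  16 = 48 - 1*32
  ... = 46480*(353) + 15136*(-1084)
Scale by 16/16 = 1: (p₀, q₀) = (353, -1084).
General solution: p = 353 + 946t, q = -1084 - 2905t for integer t.
p ≥ 0: smallest is 353 mod 946 = 353 (at t = 0), with q = -1084.

353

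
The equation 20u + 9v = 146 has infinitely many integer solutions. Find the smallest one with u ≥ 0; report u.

gcd(20, 9):
  20 = 2·9 + 2
  9 = 4·2 + 1
  2 = 2·1
so gcd(20, 9) = 1.
1 divides 146, so solutions exist.
Back-substitute for Bézout coefficients:
  1 = 9 - 4·2
  ... = 20·(-4) + 9·(9)
Scale by 146/1 = 146: (u₀, v₀) = (-584, 1314).
General solution: u = -584 + 9t, v = 1314 - 20t for integer t.
u ≥ 0: smallest is -584 mod 9 = 1 (at t = 65), with v = 14.

1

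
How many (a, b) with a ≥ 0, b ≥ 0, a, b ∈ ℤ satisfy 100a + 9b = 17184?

gcd(100, 9) = 1.
By Bézout, 100·(1) + 9·(-11) = 1.
One solution: (3, 1876).
General: a = 3 + 9t, b = 1876 - 100t.
a ≥ 0 ⇒ t ≥ 0; b ≥ 0 ⇒ t ≤ 18. So t ∈ [0, 18]: 19 solutions.

19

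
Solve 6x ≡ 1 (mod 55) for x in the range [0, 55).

gcd(55, 6) = 1  (55 = 9*6 + 1, 6 = 6*1).
Back-substituting, 6*(-9) + 55*(1) = 1.
So 6*-9 ≡ 1 (mod 55), and -9 mod 55 = 46.

46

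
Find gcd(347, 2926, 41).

gcd(2926, 347) = 1  (2926 = 8*347 + 150, 347 = 2*150 + 47, 150 = 3*47 + 9, 47 = 5*9 + 2, 9 = 4*2 + 1, 2 = 2*1).
gcd(1, 41) = 1.

1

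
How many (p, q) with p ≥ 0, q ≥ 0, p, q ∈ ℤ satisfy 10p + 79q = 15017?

gcd(79, 10) = 1.
By Bézout, 10*(8) + 79*(-1) = 1.
One solution: (56, 183).
General: p = 56 + 79t, q = 183 - 10t.
p ≥ 0 ⇒ t ≥ 0; q ≥ 0 ⇒ t ≤ 18. So t ∈ [0, 18]: 19 solutions.

19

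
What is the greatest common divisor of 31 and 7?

1

gcd(31, 7):
  31 = 4·7 + 3
  7 = 2·3 + 1
  3 = 3·1
so gcd(31, 7) = 1.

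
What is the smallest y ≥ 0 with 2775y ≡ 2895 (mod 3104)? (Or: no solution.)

1897

gcd(3104, 2775) = 1  (3104 = 1×2775 + 329, 2775 = 8×329 + 143, 329 = 2×143 + 43, 143 = 3×43 + 14, 43 = 3×14 + 1, 14 = 14×1).
1 divides 2895, so solutions exist.
Back-substituting, 2775×(-217) + 3104×(194) = 1.
So 2775×(-217) ≡ 1 (mod 3104); multiply by 2895: y ≡ -628215 (mod 3104).
Smallest nonnegative: y = -628215 mod 3104 = 1897.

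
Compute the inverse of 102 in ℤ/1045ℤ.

gcd(1045, 102) = 1.
By Bézout, 102*(-502) + 1045*(49) = 1.
So 102*-502 ≡ 1 (mod 1045), and -502 mod 1045 = 543.

543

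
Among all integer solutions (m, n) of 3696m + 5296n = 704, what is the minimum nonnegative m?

79

gcd(5296, 3696):
  5296 = 1×3696 + 1600
  3696 = 2×1600 + 496
  1600 = 3×496 + 112
  496 = 4×112 + 48
  112 = 2×48 + 16
  48 = 3×16
so gcd(5296, 3696) = 16.
16 divides 704, so solutions exist.
Back-substitute for Bézout coefficients:
  16 = 112 - 2×48
  ... = 3696×(-96) + 5296×(67)
Scale by 704/16 = 44: (m₀, n₀) = (-4224, 2948).
General solution: m = -4224 + 331t, n = 2948 - 231t for integer t.
m ≥ 0: smallest is -4224 mod 331 = 79 (at t = 13), with n = -55.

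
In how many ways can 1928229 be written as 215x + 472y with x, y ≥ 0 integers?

gcd(472, 215) = 1  (472 = 2*215 + 42, 215 = 5*42 + 5, 42 = 8*5 + 2, 5 = 2*2 + 1, 2 = 2*1).
Back-substituting, 215*(191) + 472*(-87) = 1.
Scale by 1928229: one solution is (368291739, -167755923). Reduce x mod 472: (51, 4062).
General: x = 51 + 472t, y = 4062 - 215t.
x ≥ 0 ⇒ t ≥ 0; y ≥ 0 ⇒ t ≤ 18. So t ∈ [0, 18]: 19 solutions.

19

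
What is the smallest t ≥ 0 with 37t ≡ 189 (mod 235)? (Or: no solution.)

202

gcd(235, 37) = 1.
1 divides 189, so solutions exist.
By Bézout, 37*(108) + 235*(-17) = 1.
So 37*(108) ≡ 1 (mod 235); multiply by 189: t ≡ 20412 (mod 235).
Smallest nonnegative: t = 20412 mod 235 = 202.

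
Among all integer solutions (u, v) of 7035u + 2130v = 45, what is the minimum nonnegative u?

gcd(7035, 2130) = 15.
15 divides 45, so solutions exist.
By Bézout, 7035×(-33) + 2130×(109) = 15.
Scale by 45/15 = 3: (u₀, v₀) = (-99, 327).
General solution: u = -99 + 142t, v = 327 - 469t for integer t.
u ≥ 0: smallest is -99 mod 142 = 43 (at t = 1), with v = -142.

43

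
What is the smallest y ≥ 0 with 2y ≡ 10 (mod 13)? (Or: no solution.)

5

gcd(13, 2) = 1  (13 = 6·2 + 1, 2 = 2·1).
1 divides 10, so solutions exist.
Back-substituting, 2·(-6) + 13·(1) = 1.
So 2·(-6) ≡ 1 (mod 13); multiply by 10: y ≡ -60 (mod 13).
Smallest nonnegative: y = -60 mod 13 = 5.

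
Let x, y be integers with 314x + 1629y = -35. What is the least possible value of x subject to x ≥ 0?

638

gcd(1629, 314) = 1.
1 divides -35, so solutions exist.
By Bézout, 314×(773) + 1629×(-149) = 1.
Scale by -35/1 = -35: (x₀, y₀) = (-27055, 5215).
General solution: x = -27055 + 1629t, y = 5215 - 314t for integer t.
x ≥ 0: smallest is -27055 mod 1629 = 638 (at t = 17), with y = -123.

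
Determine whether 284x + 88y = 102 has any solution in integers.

no

gcd(284, 88) = 4.
4 does not divide 102 (remainder 2), so no integer solutions.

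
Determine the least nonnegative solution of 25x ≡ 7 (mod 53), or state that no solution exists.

gcd(53, 25):
  53 = 2·25 + 3
  25 = 8·3 + 1
  3 = 3·1
so gcd(53, 25) = 1.
1 divides 7, so solutions exist.
Back-substitute for Bézout coefficients:
  1 = 25 - 8·3
  ... = 25·(17) + 53·(-8)
So 25·(17) ≡ 1 (mod 53); multiply by 7: x ≡ 119 (mod 53).
Smallest nonnegative: x = 119 mod 53 = 13.

13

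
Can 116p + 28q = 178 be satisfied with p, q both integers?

no

gcd(116, 28):
  116 = 4×28 + 4
  28 = 7×4
so gcd(116, 28) = 4.
4 does not divide 178 (remainder 2), so no integer solutions.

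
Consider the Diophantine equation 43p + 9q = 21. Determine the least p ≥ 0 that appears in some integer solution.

gcd(43, 9):
  43 = 4×9 + 7
  9 = 1×7 + 2
  7 = 3×2 + 1
  2 = 2×1
so gcd(43, 9) = 1.
1 divides 21, so solutions exist.
Back-substitute for Bézout coefficients:
  1 = 7 - 3×2
  ... = 43×(4) + 9×(-19)
Scale by 21/1 = 21: (p₀, q₀) = (84, -399).
General solution: p = 84 + 9t, q = -399 - 43t for integer t.
p ≥ 0: smallest is 84 mod 9 = 3 (at t = -9), with q = -12.

3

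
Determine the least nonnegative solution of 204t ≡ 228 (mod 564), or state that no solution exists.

gcd(564, 204):
  564 = 2×204 + 156
  204 = 1×156 + 48
  156 = 3×48 + 12
  48 = 4×12
so gcd(564, 204) = 12.
12 divides 228, so solutions exist.
Back-substitute for Bézout coefficients:
  12 = 156 - 3×48
  ... = 204×(-11) + 564×(4)
So 204×(-11) ≡ 12 (mod 564); multiply by 19: t ≡ -209 (mod 47).
Smallest nonnegative: t = -209 mod 47 = 26.

26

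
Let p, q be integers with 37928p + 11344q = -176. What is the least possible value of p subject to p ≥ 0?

658

gcd(37928, 11344):
  37928 = 3*11344 + 3896
  11344 = 2*3896 + 3552
  3896 = 1*3552 + 344
  3552 = 10*344 + 112
  344 = 3*112 + 8
  112 = 14*8
so gcd(37928, 11344) = 8.
8 divides -176, so solutions exist.
Back-substitute for Bézout coefficients:
  8 = 344 - 3*112
  ... = 37928*(99) + 11344*(-331)
Scale by -176/8 = -22: (p₀, q₀) = (-2178, 7282).
General solution: p = -2178 + 1418t, q = 7282 - 4741t for integer t.
p ≥ 0: smallest is -2178 mod 1418 = 658 (at t = 2), with q = -2200.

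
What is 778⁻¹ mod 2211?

gcd(2211, 778):
  2211 = 2*778 + 655
  778 = 1*655 + 123
  655 = 5*123 + 40
  123 = 3*40 + 3
  40 = 13*3 + 1
  3 = 3*1
so gcd(2211, 778) = 1.
Back-substitute for Bézout coefficients:
  1 = 40 - 13*3
  ... = 778*(-719) + 2211*(253)
So 778*-719 ≡ 1 (mod 2211), and -719 mod 2211 = 1492.

1492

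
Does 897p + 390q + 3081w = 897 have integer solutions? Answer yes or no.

yes

gcd(897, 390) = 39  (897 = 2*390 + 117, 390 = 3*117 + 39, 117 = 3*39).
gcd(39, 3081) = 39.
39 divides 897, so integer solutions exist.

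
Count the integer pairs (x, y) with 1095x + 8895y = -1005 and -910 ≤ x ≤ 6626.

gcd(8895, 1095):
  8895 = 8·1095 + 135
  1095 = 8·135 + 15
  135 = 9·15
so gcd(8895, 1095) = 15.
Back-substitute for Bézout coefficients:
  15 = 1095 - 8·135
  ... = 1095·(65) + 8895·(-8)
Scale by -67: particular solution (-4355, 536); reduce x mod 593: (389, -48).
General solution: x = 389 + 593t, y = -48 - 73t for integer t.
-910 ≤ 389 + 593t ≤ 6626 gives t ∈ [-2, 10], which is 13 values.

13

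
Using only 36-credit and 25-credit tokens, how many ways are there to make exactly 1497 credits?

2

Need nonnegative integers with 36j + 25k = 1497.
gcd(36, 25) = 1, and 36·(-9) + 25·(13) = 1.
So (j₀, k₀) = (-13473, 19461); general j = -13473 + 25t, k = 19461 - 36t.
j ≥ 0 ⇒ t ≥ 539; k ≥ 0 ⇒ t ≤ 540. That's 2 values of t.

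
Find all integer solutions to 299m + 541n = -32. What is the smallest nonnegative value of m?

gcd(541, 299) = 1  (541 = 1·299 + 242, 299 = 1·242 + 57, 242 = 4·57 + 14, 57 = 4·14 + 1, 14 = 14·1).
1 divides -32, so solutions exist.
Back-substituting, 299·(38) + 541·(-21) = 1.
Scale by -32/1 = -32: (m₀, n₀) = (-1216, 672).
General solution: m = -1216 + 541t, n = 672 - 299t for integer t.
m ≥ 0: smallest is -1216 mod 541 = 407 (at t = 3), with n = -225.

407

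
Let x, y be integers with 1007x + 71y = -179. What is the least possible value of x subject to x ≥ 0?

19

gcd(1007, 71) = 1  (1007 = 14·71 + 13, 71 = 5·13 + 6, 13 = 2·6 + 1, 6 = 6·1).
1 divides -179, so solutions exist.
Back-substituting, 1007·(11) + 71·(-156) = 1.
Scale by -179/1 = -179: (x₀, y₀) = (-1969, 27924).
General solution: x = -1969 + 71t, y = 27924 - 1007t for integer t.
x ≥ 0: smallest is -1969 mod 71 = 19 (at t = 28), with y = -272.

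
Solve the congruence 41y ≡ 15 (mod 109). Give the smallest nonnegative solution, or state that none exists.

11

gcd(109, 41) = 1.
1 divides 15, so solutions exist.
By Bézout, 41*(8) + 109*(-3) = 1.
So 41*(8) ≡ 1 (mod 109); multiply by 15: y ≡ 120 (mod 109).
Smallest nonnegative: y = 120 mod 109 = 11.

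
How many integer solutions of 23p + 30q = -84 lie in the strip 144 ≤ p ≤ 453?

gcd(30, 23):
  30 = 1*23 + 7
  23 = 3*7 + 2
  7 = 3*2 + 1
  2 = 2*1
so gcd(30, 23) = 1.
Back-substitute for Bézout coefficients:
  1 = 7 - 3*2
  ... = 23*(-13) + 30*(10)
Scale by -84: particular solution (1092, -840); reduce p mod 30: (12, -12).
General solution: p = 12 + 30t, q = -12 - 23t for integer t.
144 ≤ 12 + 30t ≤ 453 gives t ∈ [5, 14], which is 10 values.

10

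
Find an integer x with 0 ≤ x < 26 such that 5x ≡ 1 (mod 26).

21

gcd(26, 5) = 1.
By Bézout, 5·(-5) + 26·(1) = 1.
So 5·-5 ≡ 1 (mod 26), and -5 mod 26 = 21.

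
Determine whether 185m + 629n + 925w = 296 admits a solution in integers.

yes

gcd(629, 185) = 37  (629 = 3·185 + 74, 185 = 2·74 + 37, 74 = 2·37).
gcd(37, 925) = 37.
37 divides 296, so integer solutions exist.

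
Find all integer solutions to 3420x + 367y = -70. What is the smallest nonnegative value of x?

59

gcd(3420, 367) = 1  (3420 = 9*367 + 117, 367 = 3*117 + 16, 117 = 7*16 + 5, 16 = 3*5 + 1, 5 = 5*1).
1 divides -70, so solutions exist.
Back-substituting, 3420*(-69) + 367*(643) = 1.
Scale by -70/1 = -70: (x₀, y₀) = (4830, -45010).
General solution: x = 4830 + 367t, y = -45010 - 3420t for integer t.
x ≥ 0: smallest is 4830 mod 367 = 59 (at t = -13), with y = -550.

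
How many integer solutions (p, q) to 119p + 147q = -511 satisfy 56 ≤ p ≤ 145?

4

gcd(147, 119) = 7  (147 = 1·119 + 28, 119 = 4·28 + 7, 28 = 4·7).
Back-substituting, 119·(5) + 147·(-4) = 7.
Scale by -73: particular solution (-365, 292); reduce p mod 21: (13, -14).
General solution: p = 13 + 21t, q = -14 - 17t for integer t.
56 ≤ 13 + 21t ≤ 145 gives t ∈ [3, 6], which is 4 values.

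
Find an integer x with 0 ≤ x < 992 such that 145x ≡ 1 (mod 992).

561

gcd(992, 145) = 1  (992 = 6·145 + 122, 145 = 1·122 + 23, 122 = 5·23 + 7, 23 = 3·7 + 2, 7 = 3·2 + 1, 2 = 2·1).
Back-substituting, 145·(-431) + 992·(63) = 1.
So 145·-431 ≡ 1 (mod 992), and -431 mod 992 = 561.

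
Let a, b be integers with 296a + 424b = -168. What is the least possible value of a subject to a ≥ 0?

gcd(424, 296):
  424 = 1·296 + 128
  296 = 2·128 + 40
  128 = 3·40 + 8
  40 = 5·8
so gcd(424, 296) = 8.
8 divides -168, so solutions exist.
Back-substitute for Bézout coefficients:
  8 = 128 - 3·40
  ... = 296·(-10) + 424·(7)
Scale by -168/8 = -21: (a₀, b₀) = (210, -147).
General solution: a = 210 + 53t, b = -147 - 37t for integer t.
a ≥ 0: smallest is 210 mod 53 = 51 (at t = -3), with b = -36.

51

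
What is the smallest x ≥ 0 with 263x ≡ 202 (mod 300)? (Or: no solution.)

gcd(300, 263) = 1  (300 = 1*263 + 37, 263 = 7*37 + 4, 37 = 9*4 + 1, 4 = 4*1).
1 divides 202, so solutions exist.
Back-substituting, 263*(-73) + 300*(64) = 1.
So 263*(-73) ≡ 1 (mod 300); multiply by 202: x ≡ -14746 (mod 300).
Smallest nonnegative: x = -14746 mod 300 = 254.

254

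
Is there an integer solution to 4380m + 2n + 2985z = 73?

yes

gcd(4380, 2) = 2  (4380 = 2190×2).
gcd(2, 2985) = 1.
1 divides 73, so integer solutions exist.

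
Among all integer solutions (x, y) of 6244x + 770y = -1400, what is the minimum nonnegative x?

gcd(6244, 770):
  6244 = 8×770 + 84
  770 = 9×84 + 14
  84 = 6×14
so gcd(6244, 770) = 14.
14 divides -1400, so solutions exist.
Back-substitute for Bézout coefficients:
  14 = 770 - 9×84
  ... = 6244×(-9) + 770×(73)
Scale by -1400/14 = -100: (x₀, y₀) = (900, -7300).
General solution: x = 900 + 55t, y = -7300 - 446t for integer t.
x ≥ 0: smallest is 900 mod 55 = 20 (at t = -16), with y = -164.

20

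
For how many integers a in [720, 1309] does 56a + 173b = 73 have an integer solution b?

4

gcd(173, 56):
  173 = 3*56 + 5
  56 = 11*5 + 1
  5 = 5*1
so gcd(173, 56) = 1.
Back-substitute for Bézout coefficients:
  1 = 56 - 11*5
  ... = 56*(34) + 173*(-11)
Scale by 73: particular solution (2482, -803); reduce a mod 173: (60, -19).
General solution: a = 60 + 173t, b = -19 - 56t for integer t.
720 ≤ 60 + 173t ≤ 1309 gives t ∈ [4, 7], which is 4 values.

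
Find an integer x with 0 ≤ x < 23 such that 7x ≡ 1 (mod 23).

10

gcd(23, 7) = 1.
By Bézout, 7×(10) + 23×(-3) = 1.
So 7×10 ≡ 1 (mod 23), and 10 mod 23 = 10.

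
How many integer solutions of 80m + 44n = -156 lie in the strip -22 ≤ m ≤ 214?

22

gcd(80, 44) = 4  (80 = 1×44 + 36, 44 = 1×36 + 8, 36 = 4×8 + 4, 8 = 2×4).
Back-substituting, 80×(5) + 44×(-9) = 4.
Scale by -39: particular solution (-195, 351); reduce m mod 11: (3, -9).
General solution: m = 3 + 11t, n = -9 - 20t for integer t.
-22 ≤ 3 + 11t ≤ 214 gives t ∈ [-2, 19], which is 22 values.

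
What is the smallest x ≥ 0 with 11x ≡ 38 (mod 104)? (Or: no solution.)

98

gcd(104, 11) = 1.
1 divides 38, so solutions exist.
By Bézout, 11×(19) + 104×(-2) = 1.
So 11×(19) ≡ 1 (mod 104); multiply by 38: x ≡ 722 (mod 104).
Smallest nonnegative: x = 722 mod 104 = 98.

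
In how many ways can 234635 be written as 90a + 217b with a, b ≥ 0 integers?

gcd(217, 90):
  217 = 2*90 + 37
  90 = 2*37 + 16
  37 = 2*16 + 5
  16 = 3*5 + 1
  5 = 5*1
so gcd(217, 90) = 1.
Back-substitute for Bézout coefficients:
  1 = 16 - 3*5
  ... = 90*(41) + 217*(-17)
Scale by 234635: one solution is (9620035, -3988795). Reduce a mod 217: (208, 995).
General: a = 208 + 217t, b = 995 - 90t.
a ≥ 0 ⇒ t ≥ 0; b ≥ 0 ⇒ t ≤ 11. So t ∈ [0, 11]: 12 solutions.

12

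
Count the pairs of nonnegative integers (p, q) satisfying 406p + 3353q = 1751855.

gcd(3353, 406):
  3353 = 8*406 + 105
  406 = 3*105 + 91
  105 = 1*91 + 14
  91 = 6*14 + 7
  14 = 2*7
so gcd(3353, 406) = 7.
Back-substitute for Bézout coefficients:
  7 = 91 - 6*14
  ... = 406*(223) + 3353*(-27)
Scale by 250265: one solution is (55809095, -6757155). Reduce p mod 479: (326, 483).
General: p = 326 + 479t, q = 483 - 58t.
p ≥ 0 ⇒ t ≥ 0; q ≥ 0 ⇒ t ≤ 8. So t ∈ [0, 8]: 9 solutions.

9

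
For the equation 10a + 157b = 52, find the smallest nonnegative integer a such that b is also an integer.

gcd(157, 10):
  157 = 15×10 + 7
  10 = 1×7 + 3
  7 = 2×3 + 1
  3 = 3×1
so gcd(157, 10) = 1.
1 divides 52, so solutions exist.
Back-substitute for Bézout coefficients:
  1 = 7 - 2×3
  ... = 10×(-47) + 157×(3)
Scale by 52/1 = 52: (a₀, b₀) = (-2444, 156).
General solution: a = -2444 + 157t, b = 156 - 10t for integer t.
a ≥ 0: smallest is -2444 mod 157 = 68 (at t = 16), with b = -4.

68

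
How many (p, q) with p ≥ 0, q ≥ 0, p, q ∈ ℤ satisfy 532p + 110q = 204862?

gcd(532, 110) = 2  (532 = 4×110 + 92, 110 = 1×92 + 18, 92 = 5×18 + 2, 18 = 9×2).
Back-substituting, 532×(6) + 110×(-29) = 2.
Scale by 102431: one solution is (614586, -2970499). Reduce p mod 55: (16, 1785).
General: p = 16 + 55t, q = 1785 - 266t.
p ≥ 0 ⇒ t ≥ 0; q ≥ 0 ⇒ t ≤ 6. So t ∈ [0, 6]: 7 solutions.

7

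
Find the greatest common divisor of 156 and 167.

1

gcd(167, 156):
  167 = 1*156 + 11
  156 = 14*11 + 2
  11 = 5*2 + 1
  2 = 2*1
so gcd(167, 156) = 1.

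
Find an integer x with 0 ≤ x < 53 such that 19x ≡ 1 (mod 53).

14

gcd(53, 19) = 1.
By Bézout, 19×(14) + 53×(-5) = 1.
So 19×14 ≡ 1 (mod 53), and 14 mod 53 = 14.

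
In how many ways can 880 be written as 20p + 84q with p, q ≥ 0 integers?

3

gcd(84, 20) = 4  (84 = 4×20 + 4, 20 = 5×4).
Back-substituting, 20×(-4) + 84×(1) = 4.
Scale by 220: one solution is (-880, 220). Reduce p mod 21: (2, 10).
General: p = 2 + 21t, q = 10 - 5t.
p ≥ 0 ⇒ t ≥ 0; q ≥ 0 ⇒ t ≤ 2. So t ∈ [0, 2]: 3 solutions.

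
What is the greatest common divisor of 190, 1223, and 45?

gcd(1223, 190):
  1223 = 6×190 + 83
  190 = 2×83 + 24
  83 = 3×24 + 11
  24 = 2×11 + 2
  11 = 5×2 + 1
  2 = 2×1
so gcd(1223, 190) = 1.
gcd(1, 45) = 1.

1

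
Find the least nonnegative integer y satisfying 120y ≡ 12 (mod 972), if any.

gcd(972, 120):
  972 = 8×120 + 12
  120 = 10×12
so gcd(972, 120) = 12.
12 divides 12, so solutions exist.
Back-substitute for Bézout coefficients:
  12 = 972 - 8×120
  ... = 120×(-8) + 972×(1)
So 120×(-8) ≡ 12 (mod 972); multiply by 1: y ≡ -8 (mod 81).
Smallest nonnegative: y = -8 mod 81 = 73.

73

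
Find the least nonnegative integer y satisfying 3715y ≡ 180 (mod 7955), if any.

gcd(7955, 3715) = 5.
5 divides 180, so solutions exist.
By Bézout, 3715×(-197) + 7955×(92) = 5.
So 3715×(-197) ≡ 5 (mod 7955); multiply by 36: y ≡ -7092 (mod 1591).
Smallest nonnegative: y = -7092 mod 1591 = 863.

863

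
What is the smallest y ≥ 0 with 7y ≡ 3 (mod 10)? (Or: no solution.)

gcd(10, 7) = 1  (10 = 1×7 + 3, 7 = 2×3 + 1, 3 = 3×1).
1 divides 3, so solutions exist.
Back-substituting, 7×(3) + 10×(-2) = 1.
So 7×(3) ≡ 1 (mod 10); multiply by 3: y ≡ 9 (mod 10).
Smallest nonnegative: y = 9 mod 10 = 9.

9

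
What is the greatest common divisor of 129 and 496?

gcd(496, 129):
  496 = 3×129 + 109
  129 = 1×109 + 20
  109 = 5×20 + 9
  20 = 2×9 + 2
  9 = 4×2 + 1
  2 = 2×1
so gcd(496, 129) = 1.

1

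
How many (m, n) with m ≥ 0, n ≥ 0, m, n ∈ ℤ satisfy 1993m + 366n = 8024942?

gcd(1993, 366) = 1  (1993 = 5*366 + 163, 366 = 2*163 + 40, 163 = 4*40 + 3, 40 = 13*3 + 1, 3 = 3*1).
Back-substituting, 1993*(-119) + 366*(648) = 1.
Scale by 8024942: one solution is (-954968098, 5200162416). Reduce m mod 366: (200, 20837).
General: m = 200 + 366t, n = 20837 - 1993t.
m ≥ 0 ⇒ t ≥ 0; n ≥ 0 ⇒ t ≤ 10. So t ∈ [0, 10]: 11 solutions.

11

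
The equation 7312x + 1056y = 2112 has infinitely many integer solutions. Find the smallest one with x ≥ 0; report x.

0

gcd(7312, 1056) = 16  (7312 = 6×1056 + 976, 1056 = 1×976 + 80, 976 = 12×80 + 16, 80 = 5×16).
16 divides 2112, so solutions exist.
Back-substituting, 7312×(13) + 1056×(-90) = 16.
Scale by 2112/16 = 132: (x₀, y₀) = (1716, -11880).
General solution: x = 1716 + 66t, y = -11880 - 457t for integer t.
x ≥ 0: smallest is 1716 mod 66 = 0 (at t = -26), with y = 2.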